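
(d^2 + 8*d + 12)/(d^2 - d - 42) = (d + 2)/(d - 7)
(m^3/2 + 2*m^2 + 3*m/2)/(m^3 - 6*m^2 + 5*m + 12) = m*(m + 3)/(2*(m^2 - 7*m + 12))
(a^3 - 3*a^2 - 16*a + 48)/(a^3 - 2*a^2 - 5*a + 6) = (a^2 - 16)/(a^2 + a - 2)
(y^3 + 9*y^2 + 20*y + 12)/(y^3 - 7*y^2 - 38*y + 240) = (y^2 + 3*y + 2)/(y^2 - 13*y + 40)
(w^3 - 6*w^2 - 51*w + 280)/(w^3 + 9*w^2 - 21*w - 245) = (w - 8)/(w + 7)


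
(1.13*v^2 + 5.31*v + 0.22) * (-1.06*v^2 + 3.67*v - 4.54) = -1.1978*v^4 - 1.4815*v^3 + 14.1243*v^2 - 23.3*v - 0.9988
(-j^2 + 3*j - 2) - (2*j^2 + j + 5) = -3*j^2 + 2*j - 7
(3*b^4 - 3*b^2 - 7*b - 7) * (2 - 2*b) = -6*b^5 + 6*b^4 + 6*b^3 + 8*b^2 - 14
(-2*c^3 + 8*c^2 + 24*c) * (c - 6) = -2*c^4 + 20*c^3 - 24*c^2 - 144*c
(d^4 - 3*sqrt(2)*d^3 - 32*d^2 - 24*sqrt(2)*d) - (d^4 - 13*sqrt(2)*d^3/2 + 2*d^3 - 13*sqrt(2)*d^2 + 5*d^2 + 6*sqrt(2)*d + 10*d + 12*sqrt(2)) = -2*d^3 + 7*sqrt(2)*d^3/2 - 37*d^2 + 13*sqrt(2)*d^2 - 30*sqrt(2)*d - 10*d - 12*sqrt(2)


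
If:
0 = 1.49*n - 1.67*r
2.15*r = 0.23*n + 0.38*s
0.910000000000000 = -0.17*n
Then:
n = -5.35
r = -4.78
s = -23.78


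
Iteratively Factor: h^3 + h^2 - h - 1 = (h - 1)*(h^2 + 2*h + 1) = (h - 1)*(h + 1)*(h + 1)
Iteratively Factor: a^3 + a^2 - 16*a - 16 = (a + 4)*(a^2 - 3*a - 4) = (a + 1)*(a + 4)*(a - 4)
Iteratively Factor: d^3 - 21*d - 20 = (d + 4)*(d^2 - 4*d - 5) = (d - 5)*(d + 4)*(d + 1)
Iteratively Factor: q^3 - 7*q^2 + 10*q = (q - 2)*(q^2 - 5*q) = q*(q - 2)*(q - 5)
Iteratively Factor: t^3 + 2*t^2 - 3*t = (t - 1)*(t^2 + 3*t) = t*(t - 1)*(t + 3)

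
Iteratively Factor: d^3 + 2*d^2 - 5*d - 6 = (d - 2)*(d^2 + 4*d + 3) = (d - 2)*(d + 3)*(d + 1)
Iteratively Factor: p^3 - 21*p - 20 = (p - 5)*(p^2 + 5*p + 4) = (p - 5)*(p + 1)*(p + 4)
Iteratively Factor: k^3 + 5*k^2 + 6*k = (k + 2)*(k^2 + 3*k) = k*(k + 2)*(k + 3)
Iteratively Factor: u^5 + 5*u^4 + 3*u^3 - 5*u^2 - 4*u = (u - 1)*(u^4 + 6*u^3 + 9*u^2 + 4*u) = (u - 1)*(u + 1)*(u^3 + 5*u^2 + 4*u) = (u - 1)*(u + 1)*(u + 4)*(u^2 + u) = u*(u - 1)*(u + 1)*(u + 4)*(u + 1)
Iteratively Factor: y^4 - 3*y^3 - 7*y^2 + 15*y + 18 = (y - 3)*(y^3 - 7*y - 6) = (y - 3)*(y + 2)*(y^2 - 2*y - 3) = (y - 3)^2*(y + 2)*(y + 1)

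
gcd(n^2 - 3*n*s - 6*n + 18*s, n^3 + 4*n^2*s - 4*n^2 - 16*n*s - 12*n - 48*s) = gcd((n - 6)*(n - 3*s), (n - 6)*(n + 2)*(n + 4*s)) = n - 6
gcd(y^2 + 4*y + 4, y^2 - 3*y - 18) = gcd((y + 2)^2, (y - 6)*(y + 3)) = 1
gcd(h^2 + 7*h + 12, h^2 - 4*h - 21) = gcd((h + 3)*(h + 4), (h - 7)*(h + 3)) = h + 3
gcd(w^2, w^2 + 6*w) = w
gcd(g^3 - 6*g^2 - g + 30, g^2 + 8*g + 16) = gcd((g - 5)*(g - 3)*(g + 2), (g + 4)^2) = 1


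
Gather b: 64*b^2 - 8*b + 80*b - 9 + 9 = 64*b^2 + 72*b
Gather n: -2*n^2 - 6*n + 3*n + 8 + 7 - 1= -2*n^2 - 3*n + 14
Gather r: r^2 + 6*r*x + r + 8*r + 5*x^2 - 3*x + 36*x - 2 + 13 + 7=r^2 + r*(6*x + 9) + 5*x^2 + 33*x + 18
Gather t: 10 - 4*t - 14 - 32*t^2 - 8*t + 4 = -32*t^2 - 12*t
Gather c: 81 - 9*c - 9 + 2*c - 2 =70 - 7*c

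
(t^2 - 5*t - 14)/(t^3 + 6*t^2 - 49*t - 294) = (t + 2)/(t^2 + 13*t + 42)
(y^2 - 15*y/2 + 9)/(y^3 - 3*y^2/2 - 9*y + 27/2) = (y - 6)/(y^2 - 9)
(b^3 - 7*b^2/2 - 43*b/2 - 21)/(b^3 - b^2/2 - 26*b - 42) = (2*b^2 - 11*b - 21)/(2*b^2 - 5*b - 42)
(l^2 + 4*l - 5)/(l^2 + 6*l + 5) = (l - 1)/(l + 1)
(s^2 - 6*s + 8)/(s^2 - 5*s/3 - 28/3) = 3*(s - 2)/(3*s + 7)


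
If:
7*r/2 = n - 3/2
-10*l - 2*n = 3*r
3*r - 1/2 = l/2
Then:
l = -2/5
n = 37/20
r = 1/10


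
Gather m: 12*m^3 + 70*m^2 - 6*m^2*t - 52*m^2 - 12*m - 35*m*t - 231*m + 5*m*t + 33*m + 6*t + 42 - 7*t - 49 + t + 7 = 12*m^3 + m^2*(18 - 6*t) + m*(-30*t - 210)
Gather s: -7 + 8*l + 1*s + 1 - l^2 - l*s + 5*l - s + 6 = -l^2 - l*s + 13*l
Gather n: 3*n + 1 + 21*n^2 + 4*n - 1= 21*n^2 + 7*n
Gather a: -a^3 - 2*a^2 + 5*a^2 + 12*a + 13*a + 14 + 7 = -a^3 + 3*a^2 + 25*a + 21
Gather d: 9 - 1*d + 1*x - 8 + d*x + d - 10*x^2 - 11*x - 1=d*x - 10*x^2 - 10*x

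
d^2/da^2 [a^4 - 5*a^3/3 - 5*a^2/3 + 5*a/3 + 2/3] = 12*a^2 - 10*a - 10/3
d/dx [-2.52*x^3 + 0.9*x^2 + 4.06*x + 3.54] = -7.56*x^2 + 1.8*x + 4.06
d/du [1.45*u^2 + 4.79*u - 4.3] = 2.9*u + 4.79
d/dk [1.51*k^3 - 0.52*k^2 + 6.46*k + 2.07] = 4.53*k^2 - 1.04*k + 6.46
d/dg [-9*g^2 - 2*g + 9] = -18*g - 2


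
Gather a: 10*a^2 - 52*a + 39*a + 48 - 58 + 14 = 10*a^2 - 13*a + 4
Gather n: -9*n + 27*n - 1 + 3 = 18*n + 2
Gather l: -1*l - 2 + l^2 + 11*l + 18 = l^2 + 10*l + 16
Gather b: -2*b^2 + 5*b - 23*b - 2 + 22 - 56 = -2*b^2 - 18*b - 36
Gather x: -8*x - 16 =-8*x - 16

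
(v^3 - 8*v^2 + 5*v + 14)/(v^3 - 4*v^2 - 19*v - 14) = (v - 2)/(v + 2)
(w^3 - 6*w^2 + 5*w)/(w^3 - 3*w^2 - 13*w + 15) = w/(w + 3)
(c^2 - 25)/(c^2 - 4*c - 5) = (c + 5)/(c + 1)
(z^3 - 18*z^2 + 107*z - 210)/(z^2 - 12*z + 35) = z - 6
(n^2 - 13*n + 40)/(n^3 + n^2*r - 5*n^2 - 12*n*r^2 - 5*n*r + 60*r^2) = (8 - n)/(-n^2 - n*r + 12*r^2)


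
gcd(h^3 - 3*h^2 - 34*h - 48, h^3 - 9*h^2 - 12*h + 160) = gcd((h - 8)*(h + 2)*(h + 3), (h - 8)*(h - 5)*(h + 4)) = h - 8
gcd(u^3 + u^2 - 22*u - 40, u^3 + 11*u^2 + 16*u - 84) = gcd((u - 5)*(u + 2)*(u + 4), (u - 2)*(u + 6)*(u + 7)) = 1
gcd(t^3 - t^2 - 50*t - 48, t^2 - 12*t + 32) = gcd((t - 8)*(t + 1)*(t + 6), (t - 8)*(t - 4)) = t - 8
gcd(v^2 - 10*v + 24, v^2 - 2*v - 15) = 1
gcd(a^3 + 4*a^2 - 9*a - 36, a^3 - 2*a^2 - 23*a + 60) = a - 3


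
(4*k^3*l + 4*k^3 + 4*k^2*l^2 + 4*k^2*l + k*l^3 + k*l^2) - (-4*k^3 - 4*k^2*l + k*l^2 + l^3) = 4*k^3*l + 8*k^3 + 4*k^2*l^2 + 8*k^2*l + k*l^3 - l^3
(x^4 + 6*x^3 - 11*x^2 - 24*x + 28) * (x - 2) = x^5 + 4*x^4 - 23*x^3 - 2*x^2 + 76*x - 56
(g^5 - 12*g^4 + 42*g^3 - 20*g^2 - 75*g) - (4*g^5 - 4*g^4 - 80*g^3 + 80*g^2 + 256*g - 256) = -3*g^5 - 8*g^4 + 122*g^3 - 100*g^2 - 331*g + 256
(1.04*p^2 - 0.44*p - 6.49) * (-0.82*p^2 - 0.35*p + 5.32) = -0.8528*p^4 - 0.00320000000000004*p^3 + 11.0086*p^2 - 0.0693000000000001*p - 34.5268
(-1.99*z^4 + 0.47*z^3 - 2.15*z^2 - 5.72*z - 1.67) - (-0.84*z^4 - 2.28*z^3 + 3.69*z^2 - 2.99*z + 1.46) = -1.15*z^4 + 2.75*z^3 - 5.84*z^2 - 2.73*z - 3.13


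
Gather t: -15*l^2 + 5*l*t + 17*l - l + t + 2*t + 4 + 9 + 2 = -15*l^2 + 16*l + t*(5*l + 3) + 15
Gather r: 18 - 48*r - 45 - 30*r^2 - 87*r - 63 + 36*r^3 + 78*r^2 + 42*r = 36*r^3 + 48*r^2 - 93*r - 90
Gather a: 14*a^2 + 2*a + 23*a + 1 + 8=14*a^2 + 25*a + 9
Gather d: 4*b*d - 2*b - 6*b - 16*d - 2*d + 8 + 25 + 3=-8*b + d*(4*b - 18) + 36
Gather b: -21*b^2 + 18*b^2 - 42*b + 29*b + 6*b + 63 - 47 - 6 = -3*b^2 - 7*b + 10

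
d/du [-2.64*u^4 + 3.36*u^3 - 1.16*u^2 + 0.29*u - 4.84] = -10.56*u^3 + 10.08*u^2 - 2.32*u + 0.29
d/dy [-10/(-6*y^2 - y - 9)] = 10*(-12*y - 1)/(6*y^2 + y + 9)^2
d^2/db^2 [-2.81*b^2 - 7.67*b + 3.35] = -5.62000000000000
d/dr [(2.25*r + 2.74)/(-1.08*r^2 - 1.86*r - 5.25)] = (2.43*r^2 + 5.9184*r - 6.7161)/(1.1664*r^4 + 4.0176*r^3 + 14.7996*r^2 + 19.53*r + 27.5625)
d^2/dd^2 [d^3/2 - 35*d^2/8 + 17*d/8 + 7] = 3*d - 35/4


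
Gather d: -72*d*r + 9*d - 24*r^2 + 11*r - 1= d*(9 - 72*r) - 24*r^2 + 11*r - 1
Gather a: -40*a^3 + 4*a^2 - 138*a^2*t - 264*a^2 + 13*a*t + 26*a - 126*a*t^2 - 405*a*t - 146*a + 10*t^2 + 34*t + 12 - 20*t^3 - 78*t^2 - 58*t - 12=-40*a^3 + a^2*(-138*t - 260) + a*(-126*t^2 - 392*t - 120) - 20*t^3 - 68*t^2 - 24*t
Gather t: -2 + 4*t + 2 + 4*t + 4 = 8*t + 4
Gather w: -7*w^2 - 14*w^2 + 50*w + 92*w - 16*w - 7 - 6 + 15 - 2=-21*w^2 + 126*w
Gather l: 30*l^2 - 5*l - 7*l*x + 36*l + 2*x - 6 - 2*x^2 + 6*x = 30*l^2 + l*(31 - 7*x) - 2*x^2 + 8*x - 6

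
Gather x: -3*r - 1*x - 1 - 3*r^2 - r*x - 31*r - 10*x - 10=-3*r^2 - 34*r + x*(-r - 11) - 11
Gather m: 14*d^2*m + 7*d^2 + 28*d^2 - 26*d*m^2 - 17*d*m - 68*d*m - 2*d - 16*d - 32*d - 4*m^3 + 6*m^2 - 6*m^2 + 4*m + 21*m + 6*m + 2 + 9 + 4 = 35*d^2 - 26*d*m^2 - 50*d - 4*m^3 + m*(14*d^2 - 85*d + 31) + 15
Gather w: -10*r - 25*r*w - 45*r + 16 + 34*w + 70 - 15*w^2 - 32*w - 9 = -55*r - 15*w^2 + w*(2 - 25*r) + 77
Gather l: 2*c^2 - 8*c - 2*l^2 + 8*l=2*c^2 - 8*c - 2*l^2 + 8*l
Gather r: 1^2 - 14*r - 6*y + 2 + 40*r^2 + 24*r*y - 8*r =40*r^2 + r*(24*y - 22) - 6*y + 3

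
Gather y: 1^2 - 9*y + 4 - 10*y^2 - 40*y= -10*y^2 - 49*y + 5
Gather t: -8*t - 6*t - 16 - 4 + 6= -14*t - 14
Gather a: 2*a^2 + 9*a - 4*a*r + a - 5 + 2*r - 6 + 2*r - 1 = 2*a^2 + a*(10 - 4*r) + 4*r - 12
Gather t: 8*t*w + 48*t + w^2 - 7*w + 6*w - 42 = t*(8*w + 48) + w^2 - w - 42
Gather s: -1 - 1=-2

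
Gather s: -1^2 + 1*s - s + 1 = 0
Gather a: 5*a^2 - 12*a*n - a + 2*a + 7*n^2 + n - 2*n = 5*a^2 + a*(1 - 12*n) + 7*n^2 - n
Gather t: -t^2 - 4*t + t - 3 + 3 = -t^2 - 3*t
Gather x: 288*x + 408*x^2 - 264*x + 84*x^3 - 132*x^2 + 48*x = 84*x^3 + 276*x^2 + 72*x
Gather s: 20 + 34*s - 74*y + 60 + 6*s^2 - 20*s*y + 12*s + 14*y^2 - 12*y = 6*s^2 + s*(46 - 20*y) + 14*y^2 - 86*y + 80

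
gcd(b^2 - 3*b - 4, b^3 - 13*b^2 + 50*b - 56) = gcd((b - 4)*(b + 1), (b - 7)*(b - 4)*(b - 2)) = b - 4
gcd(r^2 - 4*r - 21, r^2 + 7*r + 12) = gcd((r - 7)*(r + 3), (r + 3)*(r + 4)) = r + 3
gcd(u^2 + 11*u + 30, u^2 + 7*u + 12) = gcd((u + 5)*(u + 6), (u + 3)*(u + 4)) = 1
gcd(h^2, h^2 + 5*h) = h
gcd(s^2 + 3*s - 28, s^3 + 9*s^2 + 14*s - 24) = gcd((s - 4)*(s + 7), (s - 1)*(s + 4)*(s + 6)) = 1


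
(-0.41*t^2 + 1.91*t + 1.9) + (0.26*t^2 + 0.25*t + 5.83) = -0.15*t^2 + 2.16*t + 7.73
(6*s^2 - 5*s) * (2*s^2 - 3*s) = 12*s^4 - 28*s^3 + 15*s^2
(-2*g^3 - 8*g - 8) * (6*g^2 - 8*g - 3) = -12*g^5 + 16*g^4 - 42*g^3 + 16*g^2 + 88*g + 24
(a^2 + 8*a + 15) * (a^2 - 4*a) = a^4 + 4*a^3 - 17*a^2 - 60*a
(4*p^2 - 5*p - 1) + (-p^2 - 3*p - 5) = 3*p^2 - 8*p - 6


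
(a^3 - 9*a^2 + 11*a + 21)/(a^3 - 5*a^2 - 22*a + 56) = (a^2 - 2*a - 3)/(a^2 + 2*a - 8)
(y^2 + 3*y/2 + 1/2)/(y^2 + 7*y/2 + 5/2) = (2*y + 1)/(2*y + 5)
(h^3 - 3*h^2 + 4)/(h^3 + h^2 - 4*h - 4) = (h - 2)/(h + 2)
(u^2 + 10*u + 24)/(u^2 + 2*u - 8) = (u + 6)/(u - 2)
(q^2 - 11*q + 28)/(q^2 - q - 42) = (q - 4)/(q + 6)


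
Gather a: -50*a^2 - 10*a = -50*a^2 - 10*a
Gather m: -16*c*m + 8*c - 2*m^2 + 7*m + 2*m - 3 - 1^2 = 8*c - 2*m^2 + m*(9 - 16*c) - 4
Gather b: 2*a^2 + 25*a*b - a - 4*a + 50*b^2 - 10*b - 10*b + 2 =2*a^2 - 5*a + 50*b^2 + b*(25*a - 20) + 2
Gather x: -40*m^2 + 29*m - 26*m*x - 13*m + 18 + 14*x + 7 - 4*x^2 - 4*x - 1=-40*m^2 + 16*m - 4*x^2 + x*(10 - 26*m) + 24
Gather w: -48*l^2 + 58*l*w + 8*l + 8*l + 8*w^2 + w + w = -48*l^2 + 16*l + 8*w^2 + w*(58*l + 2)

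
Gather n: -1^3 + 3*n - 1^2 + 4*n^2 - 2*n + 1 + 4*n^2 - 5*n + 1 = 8*n^2 - 4*n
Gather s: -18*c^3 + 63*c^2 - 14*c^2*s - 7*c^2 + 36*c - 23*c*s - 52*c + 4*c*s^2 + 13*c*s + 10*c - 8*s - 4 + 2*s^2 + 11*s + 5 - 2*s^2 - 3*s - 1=-18*c^3 + 56*c^2 + 4*c*s^2 - 6*c + s*(-14*c^2 - 10*c)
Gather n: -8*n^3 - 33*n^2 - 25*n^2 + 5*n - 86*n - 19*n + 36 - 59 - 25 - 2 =-8*n^3 - 58*n^2 - 100*n - 50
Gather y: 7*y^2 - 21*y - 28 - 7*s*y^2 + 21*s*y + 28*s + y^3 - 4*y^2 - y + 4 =28*s + y^3 + y^2*(3 - 7*s) + y*(21*s - 22) - 24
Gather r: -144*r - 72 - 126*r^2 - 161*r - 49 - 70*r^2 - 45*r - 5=-196*r^2 - 350*r - 126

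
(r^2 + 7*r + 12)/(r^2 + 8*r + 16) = (r + 3)/(r + 4)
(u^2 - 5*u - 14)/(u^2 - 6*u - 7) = (u + 2)/(u + 1)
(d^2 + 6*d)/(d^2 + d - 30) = d/(d - 5)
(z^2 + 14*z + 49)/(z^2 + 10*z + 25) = (z^2 + 14*z + 49)/(z^2 + 10*z + 25)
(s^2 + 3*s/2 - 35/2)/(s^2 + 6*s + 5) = (s - 7/2)/(s + 1)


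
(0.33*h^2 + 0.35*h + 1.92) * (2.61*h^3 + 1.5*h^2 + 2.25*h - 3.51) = 0.8613*h^5 + 1.4085*h^4 + 6.2787*h^3 + 2.5092*h^2 + 3.0915*h - 6.7392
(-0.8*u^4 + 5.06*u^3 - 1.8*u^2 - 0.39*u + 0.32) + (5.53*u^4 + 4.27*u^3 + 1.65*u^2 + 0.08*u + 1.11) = 4.73*u^4 + 9.33*u^3 - 0.15*u^2 - 0.31*u + 1.43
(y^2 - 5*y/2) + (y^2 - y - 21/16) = 2*y^2 - 7*y/2 - 21/16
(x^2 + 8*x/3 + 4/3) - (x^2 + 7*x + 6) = -13*x/3 - 14/3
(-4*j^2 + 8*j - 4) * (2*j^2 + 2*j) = -8*j^4 + 8*j^3 + 8*j^2 - 8*j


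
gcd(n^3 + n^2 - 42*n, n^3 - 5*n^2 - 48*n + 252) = n^2 + n - 42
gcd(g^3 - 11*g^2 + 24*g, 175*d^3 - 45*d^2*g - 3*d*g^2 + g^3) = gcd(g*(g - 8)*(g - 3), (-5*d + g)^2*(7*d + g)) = 1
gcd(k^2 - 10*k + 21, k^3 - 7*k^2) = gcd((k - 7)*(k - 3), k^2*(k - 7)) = k - 7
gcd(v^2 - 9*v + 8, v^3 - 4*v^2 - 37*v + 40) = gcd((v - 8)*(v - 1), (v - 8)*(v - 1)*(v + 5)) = v^2 - 9*v + 8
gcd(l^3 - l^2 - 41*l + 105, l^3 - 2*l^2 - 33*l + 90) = l^2 - 8*l + 15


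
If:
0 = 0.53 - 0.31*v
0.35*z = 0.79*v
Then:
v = 1.71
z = 3.86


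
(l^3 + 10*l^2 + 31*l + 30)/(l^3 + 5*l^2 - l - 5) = (l^2 + 5*l + 6)/(l^2 - 1)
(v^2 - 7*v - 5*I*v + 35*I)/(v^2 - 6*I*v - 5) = (v - 7)/(v - I)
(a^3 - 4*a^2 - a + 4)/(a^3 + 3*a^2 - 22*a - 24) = (a - 1)/(a + 6)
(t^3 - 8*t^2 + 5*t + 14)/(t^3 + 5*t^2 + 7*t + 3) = (t^2 - 9*t + 14)/(t^2 + 4*t + 3)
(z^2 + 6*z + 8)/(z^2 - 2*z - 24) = (z + 2)/(z - 6)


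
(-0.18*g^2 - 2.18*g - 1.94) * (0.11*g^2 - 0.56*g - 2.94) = -0.0198*g^4 - 0.139*g^3 + 1.5366*g^2 + 7.4956*g + 5.7036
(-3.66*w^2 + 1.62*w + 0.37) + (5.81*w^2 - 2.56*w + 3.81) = 2.15*w^2 - 0.94*w + 4.18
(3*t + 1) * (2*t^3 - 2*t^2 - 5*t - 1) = 6*t^4 - 4*t^3 - 17*t^2 - 8*t - 1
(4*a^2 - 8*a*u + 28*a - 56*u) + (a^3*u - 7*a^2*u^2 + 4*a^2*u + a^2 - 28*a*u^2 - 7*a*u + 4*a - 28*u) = a^3*u - 7*a^2*u^2 + 4*a^2*u + 5*a^2 - 28*a*u^2 - 15*a*u + 32*a - 84*u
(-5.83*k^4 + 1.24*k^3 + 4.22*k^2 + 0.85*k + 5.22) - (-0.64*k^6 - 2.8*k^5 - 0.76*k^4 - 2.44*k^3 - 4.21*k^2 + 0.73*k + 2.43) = 0.64*k^6 + 2.8*k^5 - 5.07*k^4 + 3.68*k^3 + 8.43*k^2 + 0.12*k + 2.79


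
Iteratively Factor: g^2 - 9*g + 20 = (g - 4)*(g - 5)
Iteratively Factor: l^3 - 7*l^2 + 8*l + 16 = (l - 4)*(l^2 - 3*l - 4) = (l - 4)^2*(l + 1)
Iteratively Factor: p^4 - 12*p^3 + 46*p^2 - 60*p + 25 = (p - 5)*(p^3 - 7*p^2 + 11*p - 5) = (p - 5)*(p - 1)*(p^2 - 6*p + 5) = (p - 5)^2*(p - 1)*(p - 1)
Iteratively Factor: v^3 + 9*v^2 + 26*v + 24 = (v + 4)*(v^2 + 5*v + 6) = (v + 3)*(v + 4)*(v + 2)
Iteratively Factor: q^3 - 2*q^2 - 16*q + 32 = (q - 4)*(q^2 + 2*q - 8) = (q - 4)*(q - 2)*(q + 4)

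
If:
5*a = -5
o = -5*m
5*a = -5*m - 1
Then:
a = -1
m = 4/5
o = -4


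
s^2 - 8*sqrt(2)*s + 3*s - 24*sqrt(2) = (s + 3)*(s - 8*sqrt(2))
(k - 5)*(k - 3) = k^2 - 8*k + 15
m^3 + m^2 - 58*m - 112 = (m - 8)*(m + 2)*(m + 7)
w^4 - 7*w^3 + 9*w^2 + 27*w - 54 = (w - 3)^3*(w + 2)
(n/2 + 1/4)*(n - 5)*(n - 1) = n^3/2 - 11*n^2/4 + n + 5/4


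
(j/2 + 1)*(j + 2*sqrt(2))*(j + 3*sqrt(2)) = j^3/2 + j^2 + 5*sqrt(2)*j^2/2 + 6*j + 5*sqrt(2)*j + 12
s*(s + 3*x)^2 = s^3 + 6*s^2*x + 9*s*x^2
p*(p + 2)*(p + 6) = p^3 + 8*p^2 + 12*p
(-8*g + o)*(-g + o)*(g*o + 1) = 8*g^3*o - 9*g^2*o^2 + 8*g^2 + g*o^3 - 9*g*o + o^2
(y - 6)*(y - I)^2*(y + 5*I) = y^4 - 6*y^3 + 3*I*y^3 + 9*y^2 - 18*I*y^2 - 54*y - 5*I*y + 30*I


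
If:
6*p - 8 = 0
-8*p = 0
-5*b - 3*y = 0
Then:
No Solution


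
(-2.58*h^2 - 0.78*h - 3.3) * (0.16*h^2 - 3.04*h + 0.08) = -0.4128*h^4 + 7.7184*h^3 + 1.6368*h^2 + 9.9696*h - 0.264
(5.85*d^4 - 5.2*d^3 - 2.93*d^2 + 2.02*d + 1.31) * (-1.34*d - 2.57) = -7.839*d^5 - 8.0665*d^4 + 17.2902*d^3 + 4.8233*d^2 - 6.9468*d - 3.3667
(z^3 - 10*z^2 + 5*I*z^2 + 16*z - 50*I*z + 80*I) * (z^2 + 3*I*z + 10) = z^5 - 10*z^4 + 8*I*z^4 + 11*z^3 - 80*I*z^3 + 50*z^2 + 178*I*z^2 - 80*z - 500*I*z + 800*I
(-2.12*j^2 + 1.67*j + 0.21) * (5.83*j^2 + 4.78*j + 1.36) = -12.3596*j^4 - 0.397500000000001*j^3 + 6.3237*j^2 + 3.275*j + 0.2856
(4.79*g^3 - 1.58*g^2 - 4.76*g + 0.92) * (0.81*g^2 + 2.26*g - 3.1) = 3.8799*g^5 + 9.5456*g^4 - 22.2754*g^3 - 5.1144*g^2 + 16.8352*g - 2.852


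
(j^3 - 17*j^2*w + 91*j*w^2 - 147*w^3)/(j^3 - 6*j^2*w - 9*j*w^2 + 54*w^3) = (-j^2 + 14*j*w - 49*w^2)/(-j^2 + 3*j*w + 18*w^2)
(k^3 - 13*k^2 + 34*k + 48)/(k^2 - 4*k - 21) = (-k^3 + 13*k^2 - 34*k - 48)/(-k^2 + 4*k + 21)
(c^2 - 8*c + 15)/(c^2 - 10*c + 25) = (c - 3)/(c - 5)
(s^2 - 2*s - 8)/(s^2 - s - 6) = (s - 4)/(s - 3)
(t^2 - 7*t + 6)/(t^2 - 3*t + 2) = (t - 6)/(t - 2)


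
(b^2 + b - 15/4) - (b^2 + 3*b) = -2*b - 15/4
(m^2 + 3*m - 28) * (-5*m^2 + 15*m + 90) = -5*m^4 + 275*m^2 - 150*m - 2520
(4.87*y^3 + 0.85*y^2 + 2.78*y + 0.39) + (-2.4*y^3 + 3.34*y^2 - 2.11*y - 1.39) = 2.47*y^3 + 4.19*y^2 + 0.67*y - 1.0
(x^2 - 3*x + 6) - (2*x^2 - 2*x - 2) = -x^2 - x + 8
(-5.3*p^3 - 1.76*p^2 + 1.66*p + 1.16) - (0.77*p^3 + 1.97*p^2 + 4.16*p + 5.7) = -6.07*p^3 - 3.73*p^2 - 2.5*p - 4.54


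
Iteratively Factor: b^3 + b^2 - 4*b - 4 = (b + 1)*(b^2 - 4) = (b + 1)*(b + 2)*(b - 2)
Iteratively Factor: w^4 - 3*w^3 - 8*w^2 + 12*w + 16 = (w + 1)*(w^3 - 4*w^2 - 4*w + 16) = (w - 2)*(w + 1)*(w^2 - 2*w - 8) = (w - 4)*(w - 2)*(w + 1)*(w + 2)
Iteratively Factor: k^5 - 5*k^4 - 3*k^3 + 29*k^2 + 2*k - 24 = (k - 4)*(k^4 - k^3 - 7*k^2 + k + 6) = (k - 4)*(k - 3)*(k^3 + 2*k^2 - k - 2) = (k - 4)*(k - 3)*(k + 1)*(k^2 + k - 2) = (k - 4)*(k - 3)*(k + 1)*(k + 2)*(k - 1)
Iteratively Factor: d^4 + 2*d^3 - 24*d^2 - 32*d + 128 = (d + 4)*(d^3 - 2*d^2 - 16*d + 32) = (d - 2)*(d + 4)*(d^2 - 16) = (d - 4)*(d - 2)*(d + 4)*(d + 4)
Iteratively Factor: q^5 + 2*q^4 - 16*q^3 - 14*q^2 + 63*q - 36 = (q - 1)*(q^4 + 3*q^3 - 13*q^2 - 27*q + 36) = (q - 3)*(q - 1)*(q^3 + 6*q^2 + 5*q - 12) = (q - 3)*(q - 1)*(q + 3)*(q^2 + 3*q - 4) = (q - 3)*(q - 1)^2*(q + 3)*(q + 4)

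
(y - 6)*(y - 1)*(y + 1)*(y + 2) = y^4 - 4*y^3 - 13*y^2 + 4*y + 12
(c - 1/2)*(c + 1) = c^2 + c/2 - 1/2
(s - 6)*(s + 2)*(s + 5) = s^3 + s^2 - 32*s - 60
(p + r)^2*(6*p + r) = 6*p^3 + 13*p^2*r + 8*p*r^2 + r^3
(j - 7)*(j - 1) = j^2 - 8*j + 7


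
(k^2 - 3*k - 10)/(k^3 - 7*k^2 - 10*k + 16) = (k - 5)/(k^2 - 9*k + 8)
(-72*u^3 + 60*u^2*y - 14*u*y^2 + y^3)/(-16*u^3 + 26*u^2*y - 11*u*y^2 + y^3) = (36*u^2 - 12*u*y + y^2)/(8*u^2 - 9*u*y + y^2)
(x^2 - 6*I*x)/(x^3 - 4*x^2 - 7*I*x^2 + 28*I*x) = (x - 6*I)/(x^2 - 4*x - 7*I*x + 28*I)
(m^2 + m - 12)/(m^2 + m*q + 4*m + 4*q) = (m - 3)/(m + q)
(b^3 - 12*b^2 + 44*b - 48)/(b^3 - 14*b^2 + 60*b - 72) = (b - 4)/(b - 6)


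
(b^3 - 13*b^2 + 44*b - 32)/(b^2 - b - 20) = (-b^3 + 13*b^2 - 44*b + 32)/(-b^2 + b + 20)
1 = 1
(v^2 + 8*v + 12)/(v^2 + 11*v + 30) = (v + 2)/(v + 5)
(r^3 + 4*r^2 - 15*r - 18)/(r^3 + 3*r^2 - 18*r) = (r + 1)/r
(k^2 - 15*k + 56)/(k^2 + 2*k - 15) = (k^2 - 15*k + 56)/(k^2 + 2*k - 15)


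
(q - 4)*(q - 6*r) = q^2 - 6*q*r - 4*q + 24*r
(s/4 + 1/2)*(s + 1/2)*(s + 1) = s^3/4 + 7*s^2/8 + 7*s/8 + 1/4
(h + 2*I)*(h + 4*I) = h^2 + 6*I*h - 8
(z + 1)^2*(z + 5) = z^3 + 7*z^2 + 11*z + 5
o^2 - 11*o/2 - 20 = (o - 8)*(o + 5/2)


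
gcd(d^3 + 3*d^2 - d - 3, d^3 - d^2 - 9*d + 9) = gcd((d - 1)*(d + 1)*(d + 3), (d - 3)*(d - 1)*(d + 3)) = d^2 + 2*d - 3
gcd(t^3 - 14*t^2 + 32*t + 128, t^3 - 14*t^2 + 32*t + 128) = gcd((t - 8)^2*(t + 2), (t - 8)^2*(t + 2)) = t^3 - 14*t^2 + 32*t + 128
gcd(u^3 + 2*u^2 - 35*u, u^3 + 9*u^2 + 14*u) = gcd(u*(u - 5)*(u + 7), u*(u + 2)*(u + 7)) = u^2 + 7*u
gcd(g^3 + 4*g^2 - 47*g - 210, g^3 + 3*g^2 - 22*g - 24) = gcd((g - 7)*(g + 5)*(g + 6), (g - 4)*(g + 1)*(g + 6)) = g + 6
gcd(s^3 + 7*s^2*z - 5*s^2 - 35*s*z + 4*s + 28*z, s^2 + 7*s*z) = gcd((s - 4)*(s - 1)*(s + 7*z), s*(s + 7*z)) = s + 7*z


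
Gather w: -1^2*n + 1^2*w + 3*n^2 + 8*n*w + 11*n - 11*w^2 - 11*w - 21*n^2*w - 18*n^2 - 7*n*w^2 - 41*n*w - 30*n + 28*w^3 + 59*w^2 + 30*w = -15*n^2 - 20*n + 28*w^3 + w^2*(48 - 7*n) + w*(-21*n^2 - 33*n + 20)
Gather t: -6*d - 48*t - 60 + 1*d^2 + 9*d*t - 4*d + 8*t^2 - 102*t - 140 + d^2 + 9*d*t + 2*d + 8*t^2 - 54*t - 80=2*d^2 - 8*d + 16*t^2 + t*(18*d - 204) - 280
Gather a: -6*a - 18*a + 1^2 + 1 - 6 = -24*a - 4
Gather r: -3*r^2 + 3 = 3 - 3*r^2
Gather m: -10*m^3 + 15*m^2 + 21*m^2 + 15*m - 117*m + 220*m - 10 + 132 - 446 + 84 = -10*m^3 + 36*m^2 + 118*m - 240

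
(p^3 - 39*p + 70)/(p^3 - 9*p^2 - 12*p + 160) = (p^2 + 5*p - 14)/(p^2 - 4*p - 32)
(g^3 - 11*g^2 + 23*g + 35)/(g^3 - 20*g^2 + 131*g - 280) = (g + 1)/(g - 8)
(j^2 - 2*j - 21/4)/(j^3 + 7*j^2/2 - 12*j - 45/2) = (j - 7/2)/(j^2 + 2*j - 15)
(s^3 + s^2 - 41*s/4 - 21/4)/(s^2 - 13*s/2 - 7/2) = (2*s^2 + s - 21)/(2*(s - 7))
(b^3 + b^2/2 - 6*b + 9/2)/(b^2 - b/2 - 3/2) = (b^2 + 2*b - 3)/(b + 1)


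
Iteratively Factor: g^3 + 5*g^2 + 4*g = (g + 4)*(g^2 + g) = (g + 1)*(g + 4)*(g)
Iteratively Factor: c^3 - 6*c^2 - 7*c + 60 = (c - 5)*(c^2 - c - 12) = (c - 5)*(c - 4)*(c + 3)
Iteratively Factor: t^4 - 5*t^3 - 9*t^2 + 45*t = (t + 3)*(t^3 - 8*t^2 + 15*t) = t*(t + 3)*(t^2 - 8*t + 15) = t*(t - 5)*(t + 3)*(t - 3)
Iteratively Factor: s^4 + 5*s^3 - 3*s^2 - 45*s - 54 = (s + 2)*(s^3 + 3*s^2 - 9*s - 27) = (s - 3)*(s + 2)*(s^2 + 6*s + 9) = (s - 3)*(s + 2)*(s + 3)*(s + 3)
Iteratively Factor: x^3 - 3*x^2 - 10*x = (x + 2)*(x^2 - 5*x) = (x - 5)*(x + 2)*(x)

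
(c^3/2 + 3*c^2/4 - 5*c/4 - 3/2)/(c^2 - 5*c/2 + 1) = (2*c^3 + 3*c^2 - 5*c - 6)/(2*(2*c^2 - 5*c + 2))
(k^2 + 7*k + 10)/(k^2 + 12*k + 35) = (k + 2)/(k + 7)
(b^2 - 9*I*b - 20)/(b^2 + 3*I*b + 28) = (b - 5*I)/(b + 7*I)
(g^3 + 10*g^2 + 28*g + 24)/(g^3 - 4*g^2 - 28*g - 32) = (g + 6)/(g - 8)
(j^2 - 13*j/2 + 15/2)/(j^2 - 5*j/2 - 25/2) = (2*j - 3)/(2*j + 5)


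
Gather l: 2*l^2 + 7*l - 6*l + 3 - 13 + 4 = 2*l^2 + l - 6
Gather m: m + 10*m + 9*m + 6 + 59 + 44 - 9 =20*m + 100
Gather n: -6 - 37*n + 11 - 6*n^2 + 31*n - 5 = -6*n^2 - 6*n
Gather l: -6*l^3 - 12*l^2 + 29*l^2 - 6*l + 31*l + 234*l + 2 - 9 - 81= -6*l^3 + 17*l^2 + 259*l - 88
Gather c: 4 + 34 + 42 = 80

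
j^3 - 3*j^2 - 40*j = j*(j - 8)*(j + 5)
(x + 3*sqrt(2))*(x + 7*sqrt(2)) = x^2 + 10*sqrt(2)*x + 42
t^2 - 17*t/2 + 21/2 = (t - 7)*(t - 3/2)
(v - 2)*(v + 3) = v^2 + v - 6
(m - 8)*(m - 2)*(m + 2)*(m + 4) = m^4 - 4*m^3 - 36*m^2 + 16*m + 128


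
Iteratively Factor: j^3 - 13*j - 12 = (j + 3)*(j^2 - 3*j - 4) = (j + 1)*(j + 3)*(j - 4)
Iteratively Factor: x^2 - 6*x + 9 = (x - 3)*(x - 3)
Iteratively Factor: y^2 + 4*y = (y + 4)*(y)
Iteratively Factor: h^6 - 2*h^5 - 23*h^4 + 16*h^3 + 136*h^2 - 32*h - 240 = (h - 2)*(h^5 - 23*h^3 - 30*h^2 + 76*h + 120) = (h - 2)*(h + 2)*(h^4 - 2*h^3 - 19*h^2 + 8*h + 60) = (h - 5)*(h - 2)*(h + 2)*(h^3 + 3*h^2 - 4*h - 12) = (h - 5)*(h - 2)*(h + 2)^2*(h^2 + h - 6) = (h - 5)*(h - 2)*(h + 2)^2*(h + 3)*(h - 2)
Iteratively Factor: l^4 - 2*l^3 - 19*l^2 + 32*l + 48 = (l - 4)*(l^3 + 2*l^2 - 11*l - 12) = (l - 4)*(l - 3)*(l^2 + 5*l + 4) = (l - 4)*(l - 3)*(l + 4)*(l + 1)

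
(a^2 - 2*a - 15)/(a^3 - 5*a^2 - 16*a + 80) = (a + 3)/(a^2 - 16)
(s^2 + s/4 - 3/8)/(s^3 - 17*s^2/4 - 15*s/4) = (s - 1/2)/(s*(s - 5))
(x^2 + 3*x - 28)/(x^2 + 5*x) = (x^2 + 3*x - 28)/(x*(x + 5))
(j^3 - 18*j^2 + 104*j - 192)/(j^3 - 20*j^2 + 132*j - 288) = (j - 4)/(j - 6)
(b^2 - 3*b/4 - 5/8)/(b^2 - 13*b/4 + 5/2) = (b + 1/2)/(b - 2)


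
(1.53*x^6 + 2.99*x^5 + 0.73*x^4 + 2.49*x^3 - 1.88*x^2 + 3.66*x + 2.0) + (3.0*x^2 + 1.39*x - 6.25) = 1.53*x^6 + 2.99*x^5 + 0.73*x^4 + 2.49*x^3 + 1.12*x^2 + 5.05*x - 4.25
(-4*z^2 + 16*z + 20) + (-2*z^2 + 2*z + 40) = -6*z^2 + 18*z + 60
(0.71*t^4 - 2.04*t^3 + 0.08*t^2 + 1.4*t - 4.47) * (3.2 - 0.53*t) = -0.3763*t^5 + 3.3532*t^4 - 6.5704*t^3 - 0.486*t^2 + 6.8491*t - 14.304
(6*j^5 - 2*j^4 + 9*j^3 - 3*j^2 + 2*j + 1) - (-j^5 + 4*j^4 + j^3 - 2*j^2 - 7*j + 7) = 7*j^5 - 6*j^4 + 8*j^3 - j^2 + 9*j - 6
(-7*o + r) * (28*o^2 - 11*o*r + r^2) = -196*o^3 + 105*o^2*r - 18*o*r^2 + r^3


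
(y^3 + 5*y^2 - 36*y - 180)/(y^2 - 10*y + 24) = (y^2 + 11*y + 30)/(y - 4)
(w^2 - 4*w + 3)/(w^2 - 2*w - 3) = (w - 1)/(w + 1)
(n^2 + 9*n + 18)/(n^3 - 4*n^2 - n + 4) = (n^2 + 9*n + 18)/(n^3 - 4*n^2 - n + 4)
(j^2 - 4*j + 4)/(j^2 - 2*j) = (j - 2)/j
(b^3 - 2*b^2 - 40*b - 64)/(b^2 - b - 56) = (b^2 + 6*b + 8)/(b + 7)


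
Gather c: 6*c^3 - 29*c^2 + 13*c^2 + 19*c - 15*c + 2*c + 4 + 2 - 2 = 6*c^3 - 16*c^2 + 6*c + 4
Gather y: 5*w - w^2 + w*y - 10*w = -w^2 + w*y - 5*w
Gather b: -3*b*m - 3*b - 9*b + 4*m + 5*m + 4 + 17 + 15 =b*(-3*m - 12) + 9*m + 36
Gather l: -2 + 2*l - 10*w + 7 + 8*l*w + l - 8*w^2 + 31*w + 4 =l*(8*w + 3) - 8*w^2 + 21*w + 9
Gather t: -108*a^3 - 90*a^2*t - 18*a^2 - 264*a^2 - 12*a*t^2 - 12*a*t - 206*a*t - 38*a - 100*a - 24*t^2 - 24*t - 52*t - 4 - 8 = -108*a^3 - 282*a^2 - 138*a + t^2*(-12*a - 24) + t*(-90*a^2 - 218*a - 76) - 12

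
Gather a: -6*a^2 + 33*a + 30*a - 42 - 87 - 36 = -6*a^2 + 63*a - 165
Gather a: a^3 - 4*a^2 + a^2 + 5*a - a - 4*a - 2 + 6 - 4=a^3 - 3*a^2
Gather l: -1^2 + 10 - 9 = 0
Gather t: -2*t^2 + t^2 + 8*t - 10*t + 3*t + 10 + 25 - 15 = -t^2 + t + 20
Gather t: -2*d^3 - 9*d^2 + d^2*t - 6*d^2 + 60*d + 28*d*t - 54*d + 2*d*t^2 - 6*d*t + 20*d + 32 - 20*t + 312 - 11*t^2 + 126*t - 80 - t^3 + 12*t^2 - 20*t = -2*d^3 - 15*d^2 + 26*d - t^3 + t^2*(2*d + 1) + t*(d^2 + 22*d + 86) + 264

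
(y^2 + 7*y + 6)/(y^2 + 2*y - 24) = (y + 1)/(y - 4)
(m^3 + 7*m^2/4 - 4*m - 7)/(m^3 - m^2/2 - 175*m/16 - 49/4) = 4*(m^2 - 4)/(4*m^2 - 9*m - 28)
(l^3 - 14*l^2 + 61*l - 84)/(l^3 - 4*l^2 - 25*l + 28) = (l^2 - 7*l + 12)/(l^2 + 3*l - 4)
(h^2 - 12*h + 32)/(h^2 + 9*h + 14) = (h^2 - 12*h + 32)/(h^2 + 9*h + 14)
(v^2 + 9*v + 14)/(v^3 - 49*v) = (v + 2)/(v*(v - 7))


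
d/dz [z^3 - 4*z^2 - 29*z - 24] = 3*z^2 - 8*z - 29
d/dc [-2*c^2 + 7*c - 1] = 7 - 4*c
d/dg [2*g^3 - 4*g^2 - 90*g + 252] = 6*g^2 - 8*g - 90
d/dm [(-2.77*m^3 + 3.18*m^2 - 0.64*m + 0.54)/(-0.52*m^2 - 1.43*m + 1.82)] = (1.4404*m^4 + 7.9222*m^3 - 20.0044*m^2 + 12.1368*m - 0.3926)/(0.2704*m^4 + 1.4872*m^3 + 0.1521*m^2 - 5.2052*m + 3.3124)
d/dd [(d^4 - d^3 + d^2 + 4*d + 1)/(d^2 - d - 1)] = (2*d^5 - 4*d^4 - 2*d^3 - 2*d^2 - 4*d - 3)/(d^4 - 2*d^3 - d^2 + 2*d + 1)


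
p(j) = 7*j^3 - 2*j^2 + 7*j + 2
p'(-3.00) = 208.00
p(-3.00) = -226.00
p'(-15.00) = 4792.00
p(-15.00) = -24178.00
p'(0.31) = 7.78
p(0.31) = 4.19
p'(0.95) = 22.15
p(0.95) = 12.85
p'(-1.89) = 89.57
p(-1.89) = -65.63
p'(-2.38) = 135.47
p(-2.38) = -120.36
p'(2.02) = 84.61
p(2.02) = 65.68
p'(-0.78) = 22.90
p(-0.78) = -8.00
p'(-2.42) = 139.66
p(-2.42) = -125.86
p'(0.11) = 6.81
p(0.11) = 2.76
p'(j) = 21*j^2 - 4*j + 7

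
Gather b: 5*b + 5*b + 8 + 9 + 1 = 10*b + 18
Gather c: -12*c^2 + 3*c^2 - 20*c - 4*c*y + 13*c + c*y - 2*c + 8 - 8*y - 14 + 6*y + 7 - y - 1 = -9*c^2 + c*(-3*y - 9) - 3*y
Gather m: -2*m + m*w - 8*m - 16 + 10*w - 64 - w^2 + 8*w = m*(w - 10) - w^2 + 18*w - 80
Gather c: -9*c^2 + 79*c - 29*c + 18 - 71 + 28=-9*c^2 + 50*c - 25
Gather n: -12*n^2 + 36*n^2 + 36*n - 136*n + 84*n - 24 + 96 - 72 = 24*n^2 - 16*n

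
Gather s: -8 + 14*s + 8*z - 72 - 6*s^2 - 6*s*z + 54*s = -6*s^2 + s*(68 - 6*z) + 8*z - 80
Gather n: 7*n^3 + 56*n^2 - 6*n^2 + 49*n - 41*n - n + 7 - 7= 7*n^3 + 50*n^2 + 7*n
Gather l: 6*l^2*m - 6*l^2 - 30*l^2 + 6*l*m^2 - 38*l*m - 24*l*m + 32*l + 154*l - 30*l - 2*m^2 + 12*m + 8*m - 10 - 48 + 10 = l^2*(6*m - 36) + l*(6*m^2 - 62*m + 156) - 2*m^2 + 20*m - 48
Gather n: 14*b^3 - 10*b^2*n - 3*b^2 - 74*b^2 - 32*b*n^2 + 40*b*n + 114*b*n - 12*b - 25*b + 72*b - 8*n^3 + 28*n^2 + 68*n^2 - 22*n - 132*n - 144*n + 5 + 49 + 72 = 14*b^3 - 77*b^2 + 35*b - 8*n^3 + n^2*(96 - 32*b) + n*(-10*b^2 + 154*b - 298) + 126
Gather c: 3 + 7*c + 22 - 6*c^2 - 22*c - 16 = -6*c^2 - 15*c + 9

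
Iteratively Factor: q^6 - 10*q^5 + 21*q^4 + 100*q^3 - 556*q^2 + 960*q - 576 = (q - 3)*(q^5 - 7*q^4 + 100*q^2 - 256*q + 192) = (q - 3)^2*(q^4 - 4*q^3 - 12*q^2 + 64*q - 64) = (q - 3)^2*(q - 2)*(q^3 - 2*q^2 - 16*q + 32) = (q - 3)^2*(q - 2)*(q + 4)*(q^2 - 6*q + 8) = (q - 4)*(q - 3)^2*(q - 2)*(q + 4)*(q - 2)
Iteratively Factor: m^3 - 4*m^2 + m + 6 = (m - 2)*(m^2 - 2*m - 3) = (m - 3)*(m - 2)*(m + 1)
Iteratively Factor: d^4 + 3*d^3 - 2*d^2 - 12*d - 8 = (d + 2)*(d^3 + d^2 - 4*d - 4) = (d + 1)*(d + 2)*(d^2 - 4) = (d - 2)*(d + 1)*(d + 2)*(d + 2)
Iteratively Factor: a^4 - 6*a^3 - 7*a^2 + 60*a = (a)*(a^3 - 6*a^2 - 7*a + 60) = a*(a + 3)*(a^2 - 9*a + 20) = a*(a - 5)*(a + 3)*(a - 4)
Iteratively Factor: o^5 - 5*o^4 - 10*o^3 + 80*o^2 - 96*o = (o - 2)*(o^4 - 3*o^3 - 16*o^2 + 48*o) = (o - 4)*(o - 2)*(o^3 + o^2 - 12*o) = (o - 4)*(o - 3)*(o - 2)*(o^2 + 4*o) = o*(o - 4)*(o - 3)*(o - 2)*(o + 4)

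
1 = 1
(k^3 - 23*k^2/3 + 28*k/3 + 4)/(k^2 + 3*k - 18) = (3*k^3 - 23*k^2 + 28*k + 12)/(3*(k^2 + 3*k - 18))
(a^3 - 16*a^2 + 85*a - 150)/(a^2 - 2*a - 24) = (a^2 - 10*a + 25)/(a + 4)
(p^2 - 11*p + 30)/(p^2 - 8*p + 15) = (p - 6)/(p - 3)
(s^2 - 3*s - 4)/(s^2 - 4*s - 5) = (s - 4)/(s - 5)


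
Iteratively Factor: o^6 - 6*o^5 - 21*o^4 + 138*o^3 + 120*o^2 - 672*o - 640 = (o - 4)*(o^5 - 2*o^4 - 29*o^3 + 22*o^2 + 208*o + 160) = (o - 4)^2*(o^4 + 2*o^3 - 21*o^2 - 62*o - 40) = (o - 4)^2*(o + 1)*(o^3 + o^2 - 22*o - 40) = (o - 4)^2*(o + 1)*(o + 2)*(o^2 - o - 20) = (o - 4)^2*(o + 1)*(o + 2)*(o + 4)*(o - 5)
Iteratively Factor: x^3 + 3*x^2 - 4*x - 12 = (x + 2)*(x^2 + x - 6) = (x - 2)*(x + 2)*(x + 3)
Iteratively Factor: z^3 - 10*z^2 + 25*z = (z)*(z^2 - 10*z + 25) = z*(z - 5)*(z - 5)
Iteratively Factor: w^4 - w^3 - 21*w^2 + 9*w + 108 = (w + 3)*(w^3 - 4*w^2 - 9*w + 36) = (w - 3)*(w + 3)*(w^2 - w - 12) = (w - 3)*(w + 3)^2*(w - 4)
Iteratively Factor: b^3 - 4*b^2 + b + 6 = (b - 2)*(b^2 - 2*b - 3) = (b - 2)*(b + 1)*(b - 3)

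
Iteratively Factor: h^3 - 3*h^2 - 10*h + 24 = (h - 2)*(h^2 - h - 12) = (h - 2)*(h + 3)*(h - 4)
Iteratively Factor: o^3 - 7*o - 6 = (o + 1)*(o^2 - o - 6) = (o + 1)*(o + 2)*(o - 3)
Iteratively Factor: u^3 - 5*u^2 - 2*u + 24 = (u + 2)*(u^2 - 7*u + 12) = (u - 3)*(u + 2)*(u - 4)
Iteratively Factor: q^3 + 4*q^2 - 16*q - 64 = (q + 4)*(q^2 - 16) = (q + 4)^2*(q - 4)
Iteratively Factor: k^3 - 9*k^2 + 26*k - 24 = (k - 2)*(k^2 - 7*k + 12) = (k - 4)*(k - 2)*(k - 3)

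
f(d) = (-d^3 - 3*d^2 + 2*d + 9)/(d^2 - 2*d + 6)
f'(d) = (2 - 2*d)*(-d^3 - 3*d^2 + 2*d + 9)/(d^2 - 2*d + 6)^2 + (-3*d^2 - 6*d + 2)/(d^2 - 2*d + 6)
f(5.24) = -9.00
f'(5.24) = -1.55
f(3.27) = -5.07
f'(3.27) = -2.63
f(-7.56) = 3.25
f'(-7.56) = -0.87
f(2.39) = -2.45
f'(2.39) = -3.27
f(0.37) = 1.72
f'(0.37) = 0.28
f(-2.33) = 0.04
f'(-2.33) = -0.00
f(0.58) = 1.73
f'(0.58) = -0.20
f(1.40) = 0.62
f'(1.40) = -2.48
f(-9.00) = 4.54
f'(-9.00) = -0.92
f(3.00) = -4.33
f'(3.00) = -2.85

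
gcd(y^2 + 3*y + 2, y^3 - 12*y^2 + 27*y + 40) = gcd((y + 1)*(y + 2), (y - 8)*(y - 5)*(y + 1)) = y + 1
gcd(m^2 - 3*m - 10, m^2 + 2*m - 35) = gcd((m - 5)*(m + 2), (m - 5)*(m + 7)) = m - 5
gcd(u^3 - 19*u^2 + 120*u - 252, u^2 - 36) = u - 6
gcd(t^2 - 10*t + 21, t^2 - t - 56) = 1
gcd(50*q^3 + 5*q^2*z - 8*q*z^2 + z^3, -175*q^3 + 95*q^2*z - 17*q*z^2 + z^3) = 25*q^2 - 10*q*z + z^2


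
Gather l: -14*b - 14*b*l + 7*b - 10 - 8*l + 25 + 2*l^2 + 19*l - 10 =-7*b + 2*l^2 + l*(11 - 14*b) + 5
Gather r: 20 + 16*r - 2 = 16*r + 18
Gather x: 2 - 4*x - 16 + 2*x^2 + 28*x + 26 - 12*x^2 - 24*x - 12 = -10*x^2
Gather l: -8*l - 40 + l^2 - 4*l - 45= l^2 - 12*l - 85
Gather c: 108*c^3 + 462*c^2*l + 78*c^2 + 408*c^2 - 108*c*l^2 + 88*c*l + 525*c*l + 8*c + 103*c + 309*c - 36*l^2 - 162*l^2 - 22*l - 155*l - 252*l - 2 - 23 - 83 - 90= 108*c^3 + c^2*(462*l + 486) + c*(-108*l^2 + 613*l + 420) - 198*l^2 - 429*l - 198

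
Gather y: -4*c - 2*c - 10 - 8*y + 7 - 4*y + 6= -6*c - 12*y + 3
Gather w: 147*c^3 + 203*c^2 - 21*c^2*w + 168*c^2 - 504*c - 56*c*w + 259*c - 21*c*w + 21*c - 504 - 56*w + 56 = 147*c^3 + 371*c^2 - 224*c + w*(-21*c^2 - 77*c - 56) - 448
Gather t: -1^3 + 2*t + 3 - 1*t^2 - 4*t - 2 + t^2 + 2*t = 0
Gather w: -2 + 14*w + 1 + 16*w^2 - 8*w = 16*w^2 + 6*w - 1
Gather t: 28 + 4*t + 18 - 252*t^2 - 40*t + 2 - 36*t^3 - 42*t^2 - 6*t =-36*t^3 - 294*t^2 - 42*t + 48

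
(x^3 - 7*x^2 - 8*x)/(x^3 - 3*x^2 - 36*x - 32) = x/(x + 4)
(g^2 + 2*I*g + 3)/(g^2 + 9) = (g - I)/(g - 3*I)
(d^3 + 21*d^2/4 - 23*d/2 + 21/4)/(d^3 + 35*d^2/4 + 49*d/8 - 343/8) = 2*(4*d^2 - 7*d + 3)/(8*d^2 + 14*d - 49)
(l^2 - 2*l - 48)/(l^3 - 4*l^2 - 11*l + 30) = (l^2 - 2*l - 48)/(l^3 - 4*l^2 - 11*l + 30)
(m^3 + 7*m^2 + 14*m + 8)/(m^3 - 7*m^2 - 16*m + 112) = (m^2 + 3*m + 2)/(m^2 - 11*m + 28)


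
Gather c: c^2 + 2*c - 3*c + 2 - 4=c^2 - c - 2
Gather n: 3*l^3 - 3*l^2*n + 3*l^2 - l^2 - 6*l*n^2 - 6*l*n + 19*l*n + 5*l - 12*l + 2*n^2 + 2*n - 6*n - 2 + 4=3*l^3 + 2*l^2 - 7*l + n^2*(2 - 6*l) + n*(-3*l^2 + 13*l - 4) + 2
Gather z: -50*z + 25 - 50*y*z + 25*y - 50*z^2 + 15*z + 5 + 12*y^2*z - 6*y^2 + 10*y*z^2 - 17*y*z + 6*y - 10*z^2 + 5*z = -6*y^2 + 31*y + z^2*(10*y - 60) + z*(12*y^2 - 67*y - 30) + 30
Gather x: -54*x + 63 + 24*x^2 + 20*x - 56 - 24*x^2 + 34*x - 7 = 0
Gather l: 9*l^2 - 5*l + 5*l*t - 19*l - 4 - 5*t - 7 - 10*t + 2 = 9*l^2 + l*(5*t - 24) - 15*t - 9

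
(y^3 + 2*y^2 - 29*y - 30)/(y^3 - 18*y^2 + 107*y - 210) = (y^2 + 7*y + 6)/(y^2 - 13*y + 42)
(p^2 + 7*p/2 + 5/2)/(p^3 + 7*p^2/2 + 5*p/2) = 1/p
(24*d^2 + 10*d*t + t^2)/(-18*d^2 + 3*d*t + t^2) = (4*d + t)/(-3*d + t)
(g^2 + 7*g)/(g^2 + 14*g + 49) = g/(g + 7)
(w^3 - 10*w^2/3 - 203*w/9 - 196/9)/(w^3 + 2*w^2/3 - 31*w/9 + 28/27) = 3*(3*w^2 - 17*w - 28)/(9*w^2 - 15*w + 4)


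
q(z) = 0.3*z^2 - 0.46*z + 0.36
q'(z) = 0.6*z - 0.46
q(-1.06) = 1.18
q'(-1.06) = -1.10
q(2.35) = 0.94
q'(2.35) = 0.95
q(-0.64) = 0.78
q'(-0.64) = -0.84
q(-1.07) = 1.20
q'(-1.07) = -1.10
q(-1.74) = 2.07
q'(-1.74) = -1.50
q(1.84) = 0.53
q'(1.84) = 0.64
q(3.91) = 3.15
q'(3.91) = 1.89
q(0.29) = 0.25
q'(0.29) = -0.29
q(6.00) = 8.40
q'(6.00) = 3.14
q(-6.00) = 13.92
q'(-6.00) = -4.06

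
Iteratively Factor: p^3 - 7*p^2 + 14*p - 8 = (p - 1)*(p^2 - 6*p + 8) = (p - 2)*(p - 1)*(p - 4)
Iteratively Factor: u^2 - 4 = (u + 2)*(u - 2)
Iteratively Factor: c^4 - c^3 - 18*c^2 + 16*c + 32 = (c + 4)*(c^3 - 5*c^2 + 2*c + 8) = (c - 4)*(c + 4)*(c^2 - c - 2) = (c - 4)*(c + 1)*(c + 4)*(c - 2)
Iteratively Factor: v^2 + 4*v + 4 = (v + 2)*(v + 2)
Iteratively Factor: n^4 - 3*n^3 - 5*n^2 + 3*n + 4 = (n + 1)*(n^3 - 4*n^2 - n + 4) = (n - 1)*(n + 1)*(n^2 - 3*n - 4) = (n - 1)*(n + 1)^2*(n - 4)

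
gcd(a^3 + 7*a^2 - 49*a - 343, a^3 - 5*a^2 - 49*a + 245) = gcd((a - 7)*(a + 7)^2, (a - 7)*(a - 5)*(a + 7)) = a^2 - 49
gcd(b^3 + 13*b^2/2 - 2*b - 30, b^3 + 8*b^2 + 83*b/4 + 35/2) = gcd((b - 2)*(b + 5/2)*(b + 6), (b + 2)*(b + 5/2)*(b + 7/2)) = b + 5/2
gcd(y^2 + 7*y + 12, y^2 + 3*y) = y + 3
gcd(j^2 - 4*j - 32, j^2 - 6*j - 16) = j - 8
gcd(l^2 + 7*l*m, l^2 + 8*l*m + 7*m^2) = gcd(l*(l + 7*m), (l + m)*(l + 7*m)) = l + 7*m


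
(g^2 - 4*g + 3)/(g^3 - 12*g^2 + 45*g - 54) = (g - 1)/(g^2 - 9*g + 18)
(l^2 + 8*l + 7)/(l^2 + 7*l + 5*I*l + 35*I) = (l + 1)/(l + 5*I)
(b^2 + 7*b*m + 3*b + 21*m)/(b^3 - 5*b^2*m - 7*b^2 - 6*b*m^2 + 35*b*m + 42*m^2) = (b^2 + 7*b*m + 3*b + 21*m)/(b^3 - 5*b^2*m - 7*b^2 - 6*b*m^2 + 35*b*m + 42*m^2)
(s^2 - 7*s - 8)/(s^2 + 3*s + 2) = (s - 8)/(s + 2)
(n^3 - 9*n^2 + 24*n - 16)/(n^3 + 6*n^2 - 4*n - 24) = (n^3 - 9*n^2 + 24*n - 16)/(n^3 + 6*n^2 - 4*n - 24)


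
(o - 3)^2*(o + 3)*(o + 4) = o^4 + o^3 - 21*o^2 - 9*o + 108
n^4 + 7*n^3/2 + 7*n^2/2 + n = n*(n + 1/2)*(n + 1)*(n + 2)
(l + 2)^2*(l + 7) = l^3 + 11*l^2 + 32*l + 28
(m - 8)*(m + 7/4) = m^2 - 25*m/4 - 14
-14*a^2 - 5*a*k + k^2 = (-7*a + k)*(2*a + k)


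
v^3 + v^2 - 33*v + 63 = (v - 3)^2*(v + 7)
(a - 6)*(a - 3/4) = a^2 - 27*a/4 + 9/2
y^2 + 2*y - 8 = (y - 2)*(y + 4)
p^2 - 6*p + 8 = (p - 4)*(p - 2)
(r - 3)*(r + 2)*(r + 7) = r^3 + 6*r^2 - 13*r - 42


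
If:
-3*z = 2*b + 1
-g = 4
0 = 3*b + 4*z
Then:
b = 4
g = -4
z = -3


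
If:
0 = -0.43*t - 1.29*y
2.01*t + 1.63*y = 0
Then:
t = 0.00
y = 0.00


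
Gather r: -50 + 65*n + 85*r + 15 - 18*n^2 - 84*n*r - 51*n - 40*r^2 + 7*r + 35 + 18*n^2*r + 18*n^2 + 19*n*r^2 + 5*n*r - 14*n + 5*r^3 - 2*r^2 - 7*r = 5*r^3 + r^2*(19*n - 42) + r*(18*n^2 - 79*n + 85)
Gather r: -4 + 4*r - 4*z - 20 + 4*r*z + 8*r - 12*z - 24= r*(4*z + 12) - 16*z - 48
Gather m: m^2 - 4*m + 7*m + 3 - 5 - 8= m^2 + 3*m - 10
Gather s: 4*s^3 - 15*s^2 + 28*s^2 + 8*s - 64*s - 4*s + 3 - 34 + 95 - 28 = 4*s^3 + 13*s^2 - 60*s + 36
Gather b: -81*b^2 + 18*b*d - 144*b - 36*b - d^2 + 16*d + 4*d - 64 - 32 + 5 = -81*b^2 + b*(18*d - 180) - d^2 + 20*d - 91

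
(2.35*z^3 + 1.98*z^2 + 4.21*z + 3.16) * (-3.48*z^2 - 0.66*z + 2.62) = -8.178*z^5 - 8.4414*z^4 - 9.8006*z^3 - 8.5878*z^2 + 8.9446*z + 8.2792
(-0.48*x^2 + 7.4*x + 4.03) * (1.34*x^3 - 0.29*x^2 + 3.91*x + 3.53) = -0.6432*x^5 + 10.0552*x^4 + 1.3774*x^3 + 26.0709*x^2 + 41.8793*x + 14.2259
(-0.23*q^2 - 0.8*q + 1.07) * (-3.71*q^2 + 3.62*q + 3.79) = 0.8533*q^4 + 2.1354*q^3 - 7.7374*q^2 + 0.8414*q + 4.0553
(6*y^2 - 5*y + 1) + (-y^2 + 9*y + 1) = 5*y^2 + 4*y + 2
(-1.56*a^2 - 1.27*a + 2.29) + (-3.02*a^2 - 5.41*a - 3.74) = -4.58*a^2 - 6.68*a - 1.45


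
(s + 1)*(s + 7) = s^2 + 8*s + 7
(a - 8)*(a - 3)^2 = a^3 - 14*a^2 + 57*a - 72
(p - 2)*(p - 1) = p^2 - 3*p + 2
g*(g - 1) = g^2 - g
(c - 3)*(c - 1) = c^2 - 4*c + 3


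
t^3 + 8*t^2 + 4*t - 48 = (t - 2)*(t + 4)*(t + 6)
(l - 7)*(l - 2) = l^2 - 9*l + 14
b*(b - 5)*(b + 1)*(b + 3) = b^4 - b^3 - 17*b^2 - 15*b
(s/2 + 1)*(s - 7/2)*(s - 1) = s^3/2 - 5*s^2/4 - 11*s/4 + 7/2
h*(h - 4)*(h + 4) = h^3 - 16*h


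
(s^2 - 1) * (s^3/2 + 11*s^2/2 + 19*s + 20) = s^5/2 + 11*s^4/2 + 37*s^3/2 + 29*s^2/2 - 19*s - 20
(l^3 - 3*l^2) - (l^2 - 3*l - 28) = l^3 - 4*l^2 + 3*l + 28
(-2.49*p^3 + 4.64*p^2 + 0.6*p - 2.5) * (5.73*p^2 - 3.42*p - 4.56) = -14.2677*p^5 + 35.103*p^4 - 1.0764*p^3 - 37.5354*p^2 + 5.814*p + 11.4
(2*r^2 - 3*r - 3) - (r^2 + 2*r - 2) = r^2 - 5*r - 1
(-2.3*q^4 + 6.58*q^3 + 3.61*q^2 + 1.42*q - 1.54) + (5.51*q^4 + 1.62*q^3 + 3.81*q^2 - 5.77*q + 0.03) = 3.21*q^4 + 8.2*q^3 + 7.42*q^2 - 4.35*q - 1.51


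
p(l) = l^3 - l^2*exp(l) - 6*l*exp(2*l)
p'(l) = -l^2*exp(l) + 3*l^2 - 12*l*exp(2*l) - 2*l*exp(l) - 6*exp(2*l)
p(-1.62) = -4.39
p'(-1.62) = 8.52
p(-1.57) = -3.97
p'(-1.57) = 8.09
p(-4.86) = -114.97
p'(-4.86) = 70.75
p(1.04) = -51.88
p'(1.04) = -153.62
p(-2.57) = -17.39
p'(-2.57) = 19.85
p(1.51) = -192.53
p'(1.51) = -511.40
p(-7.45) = -413.53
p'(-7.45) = 166.48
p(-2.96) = -26.34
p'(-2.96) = 26.22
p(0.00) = 0.00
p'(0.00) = -6.00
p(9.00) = -3546293954.21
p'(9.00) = -7486038443.96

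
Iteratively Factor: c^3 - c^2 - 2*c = (c)*(c^2 - c - 2) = c*(c - 2)*(c + 1)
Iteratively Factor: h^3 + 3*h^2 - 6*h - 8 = (h + 4)*(h^2 - h - 2) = (h - 2)*(h + 4)*(h + 1)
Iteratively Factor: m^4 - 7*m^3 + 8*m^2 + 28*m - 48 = (m - 3)*(m^3 - 4*m^2 - 4*m + 16) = (m - 3)*(m + 2)*(m^2 - 6*m + 8) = (m - 3)*(m - 2)*(m + 2)*(m - 4)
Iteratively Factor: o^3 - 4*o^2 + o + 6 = (o + 1)*(o^2 - 5*o + 6) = (o - 2)*(o + 1)*(o - 3)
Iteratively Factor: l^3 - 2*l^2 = (l)*(l^2 - 2*l) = l*(l - 2)*(l)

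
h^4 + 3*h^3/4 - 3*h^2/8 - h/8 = h*(h - 1/2)*(h + 1/4)*(h + 1)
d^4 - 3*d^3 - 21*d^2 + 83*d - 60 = (d - 4)*(d - 3)*(d - 1)*(d + 5)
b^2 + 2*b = b*(b + 2)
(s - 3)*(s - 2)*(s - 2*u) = s^3 - 2*s^2*u - 5*s^2 + 10*s*u + 6*s - 12*u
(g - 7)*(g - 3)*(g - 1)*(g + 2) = g^4 - 9*g^3 + 9*g^2 + 41*g - 42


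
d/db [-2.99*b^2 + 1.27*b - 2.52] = 1.27 - 5.98*b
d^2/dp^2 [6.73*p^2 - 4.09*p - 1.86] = 13.4600000000000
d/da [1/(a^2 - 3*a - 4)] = (3 - 2*a)/(-a^2 + 3*a + 4)^2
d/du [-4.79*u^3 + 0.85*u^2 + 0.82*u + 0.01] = -14.37*u^2 + 1.7*u + 0.82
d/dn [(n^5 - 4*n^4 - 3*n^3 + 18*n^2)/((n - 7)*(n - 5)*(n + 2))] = 2*n*(n^4 - 21*n^3 + 142*n^2 - 369*n + 315)/(n^4 - 24*n^3 + 214*n^2 - 840*n + 1225)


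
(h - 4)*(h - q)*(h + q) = h^3 - 4*h^2 - h*q^2 + 4*q^2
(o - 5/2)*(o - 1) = o^2 - 7*o/2 + 5/2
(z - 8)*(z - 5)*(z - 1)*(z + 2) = z^4 - 12*z^3 + 25*z^2 + 66*z - 80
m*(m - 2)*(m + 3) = m^3 + m^2 - 6*m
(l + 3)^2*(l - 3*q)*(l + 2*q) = l^4 - l^3*q + 6*l^3 - 6*l^2*q^2 - 6*l^2*q + 9*l^2 - 36*l*q^2 - 9*l*q - 54*q^2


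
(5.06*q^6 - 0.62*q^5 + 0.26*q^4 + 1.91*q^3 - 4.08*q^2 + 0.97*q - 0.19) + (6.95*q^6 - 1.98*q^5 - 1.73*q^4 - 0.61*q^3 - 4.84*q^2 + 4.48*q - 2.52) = 12.01*q^6 - 2.6*q^5 - 1.47*q^4 + 1.3*q^3 - 8.92*q^2 + 5.45*q - 2.71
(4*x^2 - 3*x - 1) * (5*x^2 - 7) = 20*x^4 - 15*x^3 - 33*x^2 + 21*x + 7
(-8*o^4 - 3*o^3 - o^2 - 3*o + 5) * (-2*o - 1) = 16*o^5 + 14*o^4 + 5*o^3 + 7*o^2 - 7*o - 5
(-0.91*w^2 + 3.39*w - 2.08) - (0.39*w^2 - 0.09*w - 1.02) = -1.3*w^2 + 3.48*w - 1.06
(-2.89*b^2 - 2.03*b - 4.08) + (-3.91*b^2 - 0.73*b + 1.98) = -6.8*b^2 - 2.76*b - 2.1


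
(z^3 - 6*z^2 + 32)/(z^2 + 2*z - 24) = (z^2 - 2*z - 8)/(z + 6)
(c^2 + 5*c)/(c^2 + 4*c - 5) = c/(c - 1)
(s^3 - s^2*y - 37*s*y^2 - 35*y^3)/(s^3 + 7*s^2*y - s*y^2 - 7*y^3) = (-s^2 + 2*s*y + 35*y^2)/(-s^2 - 6*s*y + 7*y^2)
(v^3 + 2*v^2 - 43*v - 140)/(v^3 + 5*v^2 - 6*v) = (v^3 + 2*v^2 - 43*v - 140)/(v*(v^2 + 5*v - 6))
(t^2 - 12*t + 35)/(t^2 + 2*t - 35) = (t - 7)/(t + 7)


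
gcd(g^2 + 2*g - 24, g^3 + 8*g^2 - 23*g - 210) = g + 6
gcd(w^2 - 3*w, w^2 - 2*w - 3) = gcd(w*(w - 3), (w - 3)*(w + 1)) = w - 3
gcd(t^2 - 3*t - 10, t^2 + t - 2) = t + 2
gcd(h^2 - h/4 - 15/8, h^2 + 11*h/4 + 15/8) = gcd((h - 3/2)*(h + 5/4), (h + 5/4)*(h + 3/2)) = h + 5/4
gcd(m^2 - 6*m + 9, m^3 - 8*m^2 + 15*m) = m - 3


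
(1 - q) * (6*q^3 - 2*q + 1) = -6*q^4 + 6*q^3 + 2*q^2 - 3*q + 1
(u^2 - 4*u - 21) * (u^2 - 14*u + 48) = u^4 - 18*u^3 + 83*u^2 + 102*u - 1008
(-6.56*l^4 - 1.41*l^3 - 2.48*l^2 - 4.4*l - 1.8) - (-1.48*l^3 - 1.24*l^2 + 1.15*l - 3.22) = -6.56*l^4 + 0.0700000000000001*l^3 - 1.24*l^2 - 5.55*l + 1.42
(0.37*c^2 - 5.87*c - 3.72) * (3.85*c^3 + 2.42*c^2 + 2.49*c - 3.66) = 1.4245*c^5 - 21.7041*c^4 - 27.6061*c^3 - 24.9729*c^2 + 12.2214*c + 13.6152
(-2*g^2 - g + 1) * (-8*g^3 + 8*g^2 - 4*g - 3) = 16*g^5 - 8*g^4 - 8*g^3 + 18*g^2 - g - 3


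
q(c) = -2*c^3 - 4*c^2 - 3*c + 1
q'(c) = -6*c^2 - 8*c - 3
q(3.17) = -112.42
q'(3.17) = -88.65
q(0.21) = 0.18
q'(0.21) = -4.94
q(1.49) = -18.97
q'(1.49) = -28.24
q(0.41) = -1.04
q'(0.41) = -7.29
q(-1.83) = 5.35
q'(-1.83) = -8.45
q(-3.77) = 62.62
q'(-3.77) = -58.12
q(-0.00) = 1.00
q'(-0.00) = -3.00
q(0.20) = 0.22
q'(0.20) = -4.84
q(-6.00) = 307.00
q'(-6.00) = -171.00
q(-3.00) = 28.00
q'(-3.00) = -33.00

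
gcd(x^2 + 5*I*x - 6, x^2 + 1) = 1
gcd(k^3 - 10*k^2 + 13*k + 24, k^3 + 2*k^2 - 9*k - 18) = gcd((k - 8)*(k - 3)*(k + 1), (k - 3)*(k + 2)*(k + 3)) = k - 3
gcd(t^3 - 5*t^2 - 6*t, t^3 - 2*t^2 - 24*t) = t^2 - 6*t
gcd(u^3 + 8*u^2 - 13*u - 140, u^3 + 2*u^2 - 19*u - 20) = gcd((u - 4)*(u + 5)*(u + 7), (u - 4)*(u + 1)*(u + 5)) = u^2 + u - 20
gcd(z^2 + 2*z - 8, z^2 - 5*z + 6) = z - 2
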